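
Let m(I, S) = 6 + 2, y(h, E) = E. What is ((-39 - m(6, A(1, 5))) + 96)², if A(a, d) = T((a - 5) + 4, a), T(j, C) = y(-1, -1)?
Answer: 2401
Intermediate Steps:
T(j, C) = -1
A(a, d) = -1
m(I, S) = 8
((-39 - m(6, A(1, 5))) + 96)² = ((-39 - 1*8) + 96)² = ((-39 - 8) + 96)² = (-47 + 96)² = 49² = 2401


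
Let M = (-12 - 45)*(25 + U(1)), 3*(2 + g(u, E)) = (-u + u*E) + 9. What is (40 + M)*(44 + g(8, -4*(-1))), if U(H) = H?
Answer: -76426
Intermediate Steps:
g(u, E) = 1 - u/3 + E*u/3 (g(u, E) = -2 + ((-u + u*E) + 9)/3 = -2 + ((-u + E*u) + 9)/3 = -2 + (9 - u + E*u)/3 = -2 + (3 - u/3 + E*u/3) = 1 - u/3 + E*u/3)
M = -1482 (M = (-12 - 45)*(25 + 1) = -57*26 = -1482)
(40 + M)*(44 + g(8, -4*(-1))) = (40 - 1482)*(44 + (1 - ⅓*8 + (⅓)*(-4*(-1))*8)) = -1442*(44 + (1 - 8/3 + (⅓)*4*8)) = -1442*(44 + (1 - 8/3 + 32/3)) = -1442*(44 + 9) = -1442*53 = -76426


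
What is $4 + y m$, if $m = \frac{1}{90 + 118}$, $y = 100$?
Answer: $\frac{233}{52} \approx 4.4808$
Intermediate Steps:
$m = \frac{1}{208} \approx 0.0048077$
$4 + y m = 4 + 100 \cdot \frac{1}{208} = 4 + \frac{25}{52} = \frac{233}{52}$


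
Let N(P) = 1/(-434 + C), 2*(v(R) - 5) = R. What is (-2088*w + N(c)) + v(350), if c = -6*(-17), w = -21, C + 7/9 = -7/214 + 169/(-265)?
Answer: 9785152881342/222248419 ≈ 44028.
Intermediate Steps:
C = -739159/510390 (C = -7/9 + (-7/214 + 169/(-265)) = -7/9 + (-7*1/214 + 169*(-1/265)) = -7/9 + (-7/214 - 169/265) = -7/9 - 38021/56710 = -739159/510390 ≈ -1.4482)
v(R) = 5 + R/2
c = 102
N(P) = -510390/222248419 (N(P) = 1/(-434 - 739159/510390) = 1/(-222248419/510390) = -510390/222248419)
(-2088*w + N(c)) + v(350) = (-2088*(-21) - 510390/222248419) + (5 + (½)*350) = (43848 - 510390/222248419) + (5 + 175) = 9745148165922/222248419 + 180 = 9785152881342/222248419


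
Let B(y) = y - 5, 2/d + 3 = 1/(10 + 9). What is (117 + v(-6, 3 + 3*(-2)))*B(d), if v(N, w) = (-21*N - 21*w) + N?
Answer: -11925/7 ≈ -1703.6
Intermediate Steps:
v(N, w) = -21*w - 20*N
d = -19/28 (d = 2/(-3 + 1/(10 + 9)) = 2/(-3 + 1/19) = 2/(-56/19) = 2*(-19/56) = -19/28 ≈ -0.67857)
B(y) = -5 + y
(117 + v(-6, 3 + 3*(-2)))*B(d) = (117 + (-21*(3 + 3*(-2)) - 20*(-6)))*(-5 - 19/28) = (117 + (-21*(3 - 6) + 120))*(-159/28) = (117 + (-21*(-3) + 120))*(-159/28) = (117 + (63 + 120))*(-159/28) = (117 + 183)*(-159/28) = 300*(-159/28) = -11925/7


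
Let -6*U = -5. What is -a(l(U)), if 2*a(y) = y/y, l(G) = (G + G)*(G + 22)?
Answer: -1/2 ≈ -0.50000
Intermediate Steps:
U = 5/6 (U = -1/6*(-5) = 5/6 ≈ 0.83333)
l(G) = 2*G*(22 + G) (l(G) = (2*G)*(22 + G) = 2*G*(22 + G))
a(y) = 1/2 (a(y) = (y/y)/2 = (1/2)*1 = 1/2)
-a(l(U)) = -1*1/2 = -1/2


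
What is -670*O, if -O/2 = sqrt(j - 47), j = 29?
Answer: 4020*I*sqrt(2) ≈ 5685.1*I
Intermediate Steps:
O = -6*I*sqrt(2) (O = -2*sqrt(29 - 47) = -6*I*sqrt(2) ≈ -8.4853*I)
-670*O = -(-4020)*I*sqrt(2) = 4020*I*sqrt(2)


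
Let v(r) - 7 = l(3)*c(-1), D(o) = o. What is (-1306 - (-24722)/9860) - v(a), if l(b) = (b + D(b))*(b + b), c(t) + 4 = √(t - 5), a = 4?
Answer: -5750809/4930 - 36*I*√6 ≈ -1166.5 - 88.182*I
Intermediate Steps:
c(t) = -4 + √(-5 + t) (c(t) = -4 + √(t - 5) = -4 + √(-5 + t))
l(b) = 4*b² (l(b) = (b + b)*(b + b) = (2*b)*(2*b) = 4*b²)
v(r) = -137 + 36*I*√6 (v(r) = 7 + (4*3²)*(-4 + √(-5 - 1)) = 7 + (4*9)*(-4 + √(-6)) = 7 + 36*(-4 + I*√6) = 7 + (-144 + 36*I*√6) = -137 + 36*I*√6)
(-1306 - (-24722)/9860) - v(a) = (-1306 - (-24722)/9860) - (-137 + 36*I*√6) = (-1306 - (-24722)/9860) + (137 - 36*I*√6) = (-1306 - 1*(-12361/4930)) + (137 - 36*I*√6) = (-1306 + 12361/4930) + (137 - 36*I*√6) = -6426219/4930 + (137 - 36*I*√6) = -5750809/4930 - 36*I*√6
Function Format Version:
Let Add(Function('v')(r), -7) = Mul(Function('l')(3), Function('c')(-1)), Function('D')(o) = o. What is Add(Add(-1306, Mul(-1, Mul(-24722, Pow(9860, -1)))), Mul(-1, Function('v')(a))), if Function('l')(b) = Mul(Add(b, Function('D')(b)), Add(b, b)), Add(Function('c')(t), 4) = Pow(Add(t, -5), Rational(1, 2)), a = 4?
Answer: Add(Rational(-5750809, 4930), Mul(-36, I, Pow(6, Rational(1, 2)))) ≈ Add(-1166.5, Mul(-88.182, I))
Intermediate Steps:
Function('c')(t) = Add(-4, Pow(Add(-5, t), Rational(1, 2))) (Function('c')(t) = Add(-4, Pow(Add(t, -5), Rational(1, 2))) = Add(-4, Pow(Add(-5, t), Rational(1, 2))))
Function('l')(b) = Mul(4, Pow(b, 2)) (Function('l')(b) = Mul(Add(b, b), Add(b, b)) = Mul(Mul(2, b), Mul(2, b)) = Mul(4, Pow(b, 2)))
Function('v')(r) = Add(-137, Mul(36, I, Pow(6, Rational(1, 2)))) (Function('v')(r) = Add(7, Mul(Mul(4, Pow(3, 2)), Add(-4, Pow(Add(-5, -1), Rational(1, 2))))) = Add(7, Mul(Mul(4, 9), Add(-4, Pow(-6, Rational(1, 2))))) = Add(7, Mul(36, Add(-4, Mul(I, Pow(6, Rational(1, 2)))))) = Add(7, Add(-144, Mul(36, I, Pow(6, Rational(1, 2))))) = Add(-137, Mul(36, I, Pow(6, Rational(1, 2)))))
Add(Add(-1306, Mul(-1, Mul(-24722, Pow(9860, -1)))), Mul(-1, Function('v')(a))) = Add(Add(-1306, Mul(-1, Mul(-24722, Pow(9860, -1)))), Mul(-1, Add(-137, Mul(36, I, Pow(6, Rational(1, 2)))))) = Add(Add(-1306, Mul(-1, Mul(-24722, Rational(1, 9860)))), Add(137, Mul(-36, I, Pow(6, Rational(1, 2))))) = Add(Add(-1306, Mul(-1, Rational(-12361, 4930))), Add(137, Mul(-36, I, Pow(6, Rational(1, 2))))) = Add(Add(-1306, Rational(12361, 4930)), Add(137, Mul(-36, I, Pow(6, Rational(1, 2))))) = Add(Rational(-6426219, 4930), Add(137, Mul(-36, I, Pow(6, Rational(1, 2))))) = Add(Rational(-5750809, 4930), Mul(-36, I, Pow(6, Rational(1, 2))))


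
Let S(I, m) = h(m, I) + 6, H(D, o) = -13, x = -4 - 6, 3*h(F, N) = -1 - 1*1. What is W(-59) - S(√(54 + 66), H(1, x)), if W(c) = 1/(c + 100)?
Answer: -653/123 ≈ -5.3089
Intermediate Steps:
h(F, N) = -⅔ (h(F, N) = (-1 - 1*1)/3 = (-1 - 1)/3 = (⅓)*(-2) = -⅔)
x = -10
W(c) = 1/(100 + c)
S(I, m) = 16/3 (S(I, m) = -⅔ + 6 = 16/3)
W(-59) - S(√(54 + 66), H(1, x)) = 1/(100 - 59) - 1*16/3 = 1/41 - 16/3 = -653/123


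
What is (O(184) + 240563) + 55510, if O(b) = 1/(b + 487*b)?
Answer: 26584986817/89792 ≈ 2.9607e+5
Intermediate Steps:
O(b) = 1/(488*b)
(O(184) + 240563) + 55510 = ((1/488)/184 + 240563) + 55510 = ((1/488)*(1/184) + 240563) + 55510 = (1/89792 + 240563) + 55510 = 21600632897/89792 + 55510 = 26584986817/89792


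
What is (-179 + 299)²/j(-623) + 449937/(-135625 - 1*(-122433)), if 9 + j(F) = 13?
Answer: 47041263/13192 ≈ 3565.9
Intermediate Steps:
j(F) = 4 (j(F) = -9 + 13 = 4)
(-179 + 299)²/j(-623) + 449937/(-135625 - 1*(-122433)) = (-179 + 299)²/4 + 449937/(-135625 - 1*(-122433)) = 120²*(¼) + 449937/(-135625 + 122433) = 14400*(¼) + 449937/(-13192) = 3600 + 449937*(-1/13192) = 3600 - 449937/13192 = 47041263/13192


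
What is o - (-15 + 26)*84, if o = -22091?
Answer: -23015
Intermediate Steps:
o - (-15 + 26)*84 = -22091 - (-15 + 26)*84 = -22091 - 11*84 = -22091 - 1*924 = -22091 - 924 = -23015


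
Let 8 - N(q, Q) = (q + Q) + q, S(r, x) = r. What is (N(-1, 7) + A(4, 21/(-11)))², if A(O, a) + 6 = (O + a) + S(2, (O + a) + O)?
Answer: 144/121 ≈ 1.1901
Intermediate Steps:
N(q, Q) = 8 - Q - 2*q (N(q, Q) = 8 - ((q + Q) + q) = 8 - ((Q + q) + q) = 8 - (Q + 2*q) = 8 + (-Q - 2*q) = 8 - Q - 2*q)
A(O, a) = -4 + O + a (A(O, a) = -6 + ((O + a) + 2) = -6 + (2 + O + a) = -4 + O + a)
(N(-1, 7) + A(4, 21/(-11)))² = ((8 - 1*7 - 2*(-1)) + (-4 + 4 + 21/(-11)))² = ((8 - 7 + 2) + (-4 + 4 + 21*(-1/11)))² = (3 + (-4 + 4 - 21/11))² = (3 - 21/11)² = (12/11)² = 144/121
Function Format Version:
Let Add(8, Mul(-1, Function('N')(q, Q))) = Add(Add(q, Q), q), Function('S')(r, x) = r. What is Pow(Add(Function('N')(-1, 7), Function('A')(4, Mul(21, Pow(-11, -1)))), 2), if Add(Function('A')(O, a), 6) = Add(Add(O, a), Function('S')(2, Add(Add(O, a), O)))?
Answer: Rational(144, 121) ≈ 1.1901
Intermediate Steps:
Function('N')(q, Q) = Add(8, Mul(-1, Q), Mul(-2, q)) (Function('N')(q, Q) = Add(8, Mul(-1, Add(Add(q, Q), q))) = Add(8, Mul(-1, Add(Add(Q, q), q))) = Add(8, Mul(-1, Add(Q, Mul(2, q)))) = Add(8, Add(Mul(-1, Q), Mul(-2, q))) = Add(8, Mul(-1, Q), Mul(-2, q)))
Function('A')(O, a) = Add(-4, O, a) (Function('A')(O, a) = Add(-6, Add(Add(O, a), 2)) = Add(-6, Add(2, O, a)) = Add(-4, O, a))
Pow(Add(Function('N')(-1, 7), Function('A')(4, Mul(21, Pow(-11, -1)))), 2) = Pow(Add(Add(8, Mul(-1, 7), Mul(-2, -1)), Add(-4, 4, Mul(21, Pow(-11, -1)))), 2) = Pow(Add(Add(8, -7, 2), Add(-4, 4, Mul(21, Rational(-1, 11)))), 2) = Pow(Add(3, Add(-4, 4, Rational(-21, 11))), 2) = Pow(Add(3, Rational(-21, 11)), 2) = Pow(Rational(12, 11), 2) = Rational(144, 121)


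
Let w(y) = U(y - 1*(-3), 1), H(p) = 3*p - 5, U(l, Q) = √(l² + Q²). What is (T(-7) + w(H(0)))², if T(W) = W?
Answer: (7 - √5)² ≈ 22.695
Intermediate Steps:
U(l, Q) = √(Q² + l²)
H(p) = -5 + 3*p
w(y) = √(1 + (3 + y)²) (w(y) = √(1² + (y - 1*(-3))²) = √(1 + (y + 3)²) = √(1 + (3 + y)²))
(T(-7) + w(H(0)))² = (-7 + √(1 + (3 + (-5 + 3*0))²))² = (-7 + √(1 + (3 + (-5 + 0))²))² = (-7 + √(1 + (3 - 5)²))² = (-7 + √(1 + (-2)²))² = (-7 + √(1 + 4))² = (-7 + √5)²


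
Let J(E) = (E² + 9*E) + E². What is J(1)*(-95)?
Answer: -1045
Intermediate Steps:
J(E) = 2*E² + 9*E
J(1)*(-95) = (1*(9 + 2*1))*(-95) = (1*(9 + 2))*(-95) = (1*11)*(-95) = 11*(-95) = -1045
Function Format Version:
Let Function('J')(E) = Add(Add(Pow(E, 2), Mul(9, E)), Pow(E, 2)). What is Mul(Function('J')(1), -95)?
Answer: -1045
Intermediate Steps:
Function('J')(E) = Add(Mul(2, Pow(E, 2)), Mul(9, E))
Mul(Function('J')(1), -95) = Mul(Mul(1, Add(9, Mul(2, 1))), -95) = Mul(Mul(1, Add(9, 2)), -95) = Mul(Mul(1, 11), -95) = Mul(11, -95) = -1045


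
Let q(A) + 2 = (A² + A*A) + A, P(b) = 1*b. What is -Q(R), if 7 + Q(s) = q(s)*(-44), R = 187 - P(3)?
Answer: 2987343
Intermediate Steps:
P(b) = b
q(A) = -2 + A + 2*A² (q(A) = -2 + ((A² + A*A) + A) = -2 + ((A² + A²) + A) = -2 + (2*A² + A) = -2 + (A + 2*A²) = -2 + A + 2*A²)
R = 184 (R = 187 - 1*3 = 187 - 3 = 184)
Q(s) = 81 - 88*s² - 44*s (Q(s) = -7 + (-2 + s + 2*s²)*(-44) = -7 + (88 - 88*s² - 44*s) = 81 - 88*s² - 44*s)
-Q(R) = -(81 - 88*184² - 44*184) = -(81 - 88*33856 - 8096) = -(81 - 2979328 - 8096) = -1*(-2987343) = 2987343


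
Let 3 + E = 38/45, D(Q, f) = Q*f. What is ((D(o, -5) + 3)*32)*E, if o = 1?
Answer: 6208/45 ≈ 137.96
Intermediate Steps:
E = -97/45 (E = -3 + 38/45 = -97/45 ≈ -2.1556)
((D(o, -5) + 3)*32)*E = ((1*(-5) + 3)*32)*(-97/45) = ((-5 + 3)*32)*(-97/45) = -2*32*(-97/45) = -64*(-97/45) = 6208/45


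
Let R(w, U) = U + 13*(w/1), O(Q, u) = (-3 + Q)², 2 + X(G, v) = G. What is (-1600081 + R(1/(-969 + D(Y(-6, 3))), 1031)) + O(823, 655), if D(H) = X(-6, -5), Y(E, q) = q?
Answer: -905337063/977 ≈ -9.2665e+5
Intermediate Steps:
X(G, v) = -2 + G
D(H) = -8 (D(H) = -2 - 6 = -8)
R(w, U) = U + 13*w (R(w, U) = U + 13*(w*1) = U + 13*w)
(-1600081 + R(1/(-969 + D(Y(-6, 3))), 1031)) + O(823, 655) = (-1600081 + (1031 + 13/(-969 - 8))) + (-3 + 823)² = (-1600081 + (1031 + 13/(-977))) + 820² = (-1600081 + (1031 + 13*(-1/977))) + 672400 = (-1600081 + (1031 - 13/977)) + 672400 = (-1600081 + 1007274/977) + 672400 = -1562271863/977 + 672400 = -905337063/977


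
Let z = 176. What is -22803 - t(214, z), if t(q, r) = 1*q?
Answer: -23017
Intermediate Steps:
t(q, r) = q
-22803 - t(214, z) = -22803 - 1*214 = -22803 - 214 = -23017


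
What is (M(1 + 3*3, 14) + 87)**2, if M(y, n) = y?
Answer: 9409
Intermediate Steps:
(M(1 + 3*3, 14) + 87)**2 = ((1 + 3*3) + 87)**2 = ((1 + 9) + 87)**2 = (10 + 87)**2 = 97**2 = 9409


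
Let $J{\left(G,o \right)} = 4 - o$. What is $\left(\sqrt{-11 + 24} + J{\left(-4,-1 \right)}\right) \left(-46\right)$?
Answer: $-230 - 46 \sqrt{13} \approx -395.86$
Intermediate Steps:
$\left(\sqrt{-11 + 24} + J{\left(-4,-1 \right)}\right) \left(-46\right) = \left(\sqrt{-11 + 24} + \left(4 - -1\right)\right) \left(-46\right) = \left(\sqrt{13} + \left(4 + 1\right)\right) \left(-46\right) = \left(\sqrt{13} + 5\right) \left(-46\right) = \left(5 + \sqrt{13}\right) \left(-46\right) = -230 - 46 \sqrt{13}$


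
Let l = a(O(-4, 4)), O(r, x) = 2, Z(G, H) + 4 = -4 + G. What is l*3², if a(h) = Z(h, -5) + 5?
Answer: -9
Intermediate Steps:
Z(G, H) = -8 + G (Z(G, H) = -4 + (-4 + G) = -8 + G)
a(h) = -3 + h (a(h) = (-8 + h) + 5 = -3 + h)
l = -1 (l = -3 + 2 = -1)
l*3² = -1*3² = -1*9 = -9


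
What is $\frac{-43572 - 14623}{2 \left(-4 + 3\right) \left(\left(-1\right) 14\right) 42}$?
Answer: $- \frac{58195}{1176} \approx -49.486$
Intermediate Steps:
$\frac{-43572 - 14623}{2 \left(-4 + 3\right) \left(\left(-1\right) 14\right) 42} = \frac{-43572 - 14623}{2 \left(-1\right) \left(-14\right) 42} = - \frac{58195}{\left(-2\right) \left(-14\right) 42} = - \frac{58195}{28 \cdot 42} = - \frac{58195}{1176}$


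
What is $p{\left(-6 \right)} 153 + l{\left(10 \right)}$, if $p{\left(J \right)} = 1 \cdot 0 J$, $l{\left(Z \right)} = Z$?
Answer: $10$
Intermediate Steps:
$p{\left(J \right)} = 0$ ($p{\left(J \right)} = 0 J = 0$)
$p{\left(-6 \right)} 153 + l{\left(10 \right)} = 0 \cdot 153 + 10 = 0 + 10 = 10$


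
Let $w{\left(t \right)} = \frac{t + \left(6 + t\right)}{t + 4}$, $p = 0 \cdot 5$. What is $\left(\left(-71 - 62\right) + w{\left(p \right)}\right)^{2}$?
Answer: $\frac{69169}{4} \approx 17292.0$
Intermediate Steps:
$p = 0$
$w{\left(t \right)} = \frac{6 + 2 t}{4 + t}$
$\left(\left(-71 - 62\right) + w{\left(p \right)}\right)^{2} = \left(\left(-71 - 62\right) + \frac{2 \left(3 + 0\right)}{4 + 0}\right)^{2} = \left(\left(-71 - 62\right) + 2 \cdot \frac{1}{4} \cdot 3\right)^{2} = \left(-133 + 2 \cdot \frac{1}{4} \cdot 3\right)^{2} = \left(-133 + \frac{3}{2}\right)^{2} = \left(- \frac{263}{2}\right)^{2} = \frac{69169}{4}$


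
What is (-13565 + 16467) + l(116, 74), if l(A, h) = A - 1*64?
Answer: 2954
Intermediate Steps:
l(A, h) = -64 + A (l(A, h) = A - 64 = -64 + A)
(-13565 + 16467) + l(116, 74) = (-13565 + 16467) + (-64 + 116) = 2902 + 52 = 2954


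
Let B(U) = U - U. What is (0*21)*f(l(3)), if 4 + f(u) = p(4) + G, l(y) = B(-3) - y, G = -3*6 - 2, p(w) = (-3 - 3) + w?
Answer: 0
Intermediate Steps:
B(U) = 0
p(w) = -6 + w
G = -20 (G = -18 - 2 = -20)
l(y) = -y (l(y) = 0 - y = -y)
f(u) = -26 (f(u) = -4 + ((-6 + 4) - 20) = -4 + (-2 - 20) = -4 - 22 = -26)
(0*21)*f(l(3)) = (0*21)*(-26) = 0*(-26) = 0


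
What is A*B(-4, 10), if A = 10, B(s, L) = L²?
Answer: 1000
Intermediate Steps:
A*B(-4, 10) = 10*10² = 10*100 = 1000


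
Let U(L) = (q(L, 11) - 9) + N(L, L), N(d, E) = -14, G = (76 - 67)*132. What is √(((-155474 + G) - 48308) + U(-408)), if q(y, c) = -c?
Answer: 2*I*√50657 ≈ 450.14*I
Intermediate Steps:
G = 1188 (G = 9*132 = 1188)
U(L) = -34 (U(L) = (-1*11 - 9) - 14 = (-11 - 9) - 14 = -20 - 14 = -34)
√(((-155474 + G) - 48308) + U(-408)) = √(((-155474 + 1188) - 48308) - 34) = √((-154286 - 48308) - 34) = √(-202594 - 34) = √(-202628) = 2*I*√50657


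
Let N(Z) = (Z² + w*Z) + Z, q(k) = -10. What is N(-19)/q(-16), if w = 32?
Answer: 133/5 ≈ 26.600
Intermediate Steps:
N(Z) = Z² + 33*Z (N(Z) = (Z² + 32*Z) + Z = Z² + 33*Z)
N(-19)/q(-16) = -19*(33 - 19)/(-10) = -19*14*(-⅒) = -266*(-⅒) = 133/5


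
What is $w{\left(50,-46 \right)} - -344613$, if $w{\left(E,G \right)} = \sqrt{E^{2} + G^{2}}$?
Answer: $344613 + 2 \sqrt{1154} \approx 3.4468 \cdot 10^{5}$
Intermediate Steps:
$w{\left(50,-46 \right)} - -344613 = \sqrt{50^{2} + \left(-46\right)^{2}} - -344613 = \sqrt{2500 + 2116} + 344613 = \sqrt{4616} + 344613 = 2 \sqrt{1154} + 344613 = 344613 + 2 \sqrt{1154}$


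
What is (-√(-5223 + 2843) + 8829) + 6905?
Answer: 15734 - 2*I*√595 ≈ 15734.0 - 48.785*I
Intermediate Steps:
(-√(-5223 + 2843) + 8829) + 6905 = (-√(-2380) + 8829) + 6905 = (-2*I*√595 + 8829) + 6905 = (8829 - 2*I*√595) + 6905 = 15734 - 2*I*√595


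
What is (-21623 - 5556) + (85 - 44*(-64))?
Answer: -24278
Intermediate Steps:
(-21623 - 5556) + (85 - 44*(-64)) = -27179 + (85 + 2816) = -27179 + 2901 = -24278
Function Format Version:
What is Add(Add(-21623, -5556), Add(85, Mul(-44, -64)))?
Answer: -24278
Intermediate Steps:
Add(Add(-21623, -5556), Add(85, Mul(-44, -64))) = Add(-27179, Add(85, 2816)) = Add(-27179, 2901) = -24278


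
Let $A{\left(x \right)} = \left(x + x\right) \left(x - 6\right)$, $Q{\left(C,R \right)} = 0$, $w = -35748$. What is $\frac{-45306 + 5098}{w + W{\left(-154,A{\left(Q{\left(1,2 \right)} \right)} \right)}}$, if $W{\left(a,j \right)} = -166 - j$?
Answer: $\frac{20104}{17957} \approx 1.1196$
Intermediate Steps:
$A{\left(x \right)} = 2 x \left(-6 + x\right)$
$\frac{-45306 + 5098}{w + W{\left(-154,A{\left(Q{\left(1,2 \right)} \right)} \right)}} = \frac{-45306 + 5098}{-35748 - \left(166 + 2 \cdot 0 \left(-6 + 0\right)\right)} = - \frac{40208}{-35748 - \left(166 + 2 \cdot 0 \left(-6\right)\right)} = - \frac{40208}{-35748 - 166} = - \frac{40208}{-35914} = \left(-40208\right) \left(- \frac{1}{35914}\right) = \frac{20104}{17957}$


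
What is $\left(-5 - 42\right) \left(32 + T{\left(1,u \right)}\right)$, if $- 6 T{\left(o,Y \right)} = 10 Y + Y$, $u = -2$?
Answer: $- \frac{5029}{3} \approx -1676.3$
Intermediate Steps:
$T{\left(o,Y \right)} = - \frac{11 Y}{6}$ ($T{\left(o,Y \right)} = - \frac{10 Y + Y}{6} = - \frac{11 Y}{6}$)
$\left(-5 - 42\right) \left(32 + T{\left(1,u \right)}\right) = \left(-5 - 42\right) \left(32 - - \frac{11}{3}\right) = - 47 \left(32 + \frac{11}{3}\right) = \left(-47\right) \frac{107}{3} = - \frac{5029}{3}$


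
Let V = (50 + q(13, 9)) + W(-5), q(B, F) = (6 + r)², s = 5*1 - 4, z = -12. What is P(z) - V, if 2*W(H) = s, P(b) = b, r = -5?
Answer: -127/2 ≈ -63.500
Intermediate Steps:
s = 1 (s = 5 - 4 = 1)
q(B, F) = 1 (q(B, F) = (6 - 5)² = 1² = 1)
W(H) = ½ (W(H) = (½)*1 = ½)
V = 103/2 (V = (50 + 1) + ½ = 51 + ½ = 103/2 ≈ 51.500)
P(z) - V = -12 - 1*103/2 = -12 - 103/2 = -127/2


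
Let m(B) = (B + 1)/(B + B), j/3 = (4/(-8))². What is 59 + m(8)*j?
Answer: 3803/64 ≈ 59.422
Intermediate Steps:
j = ¾ (j = 3*(4/(-8))² = 3*(4*(-⅛))² = 3*(-½)² = 3*(¼) = ¾ ≈ 0.75000)
m(B) = (1 + B)/(2*B) (m(B) = (1 + B)/((2*B)) = (1 + B)*(1/(2*B)) = (1 + B)/(2*B))
59 + m(8)*j = 59 + ((½)*(1 + 8)/8)*(¾) = 59 + ((½)*(⅛)*9)*(¾) = 59 + (9/16)*(¾) = 59 + 27/64 = 3803/64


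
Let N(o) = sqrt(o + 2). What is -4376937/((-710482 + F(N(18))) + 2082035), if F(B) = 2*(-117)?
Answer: -4376937/1371319 ≈ -3.1918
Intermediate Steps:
N(o) = sqrt(2 + o)
F(B) = -234
-4376937/((-710482 + F(N(18))) + 2082035) = -4376937/((-710482 - 234) + 2082035) = -4376937/(-710716 + 2082035) = -4376937/1371319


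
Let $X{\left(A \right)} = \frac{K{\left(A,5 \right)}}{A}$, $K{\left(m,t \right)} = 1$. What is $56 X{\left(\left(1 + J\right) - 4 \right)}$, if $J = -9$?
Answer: $- \frac{14}{3} \approx -4.6667$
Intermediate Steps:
$X{\left(A \right)} = \frac{1}{A}$ ($X{\left(A \right)} = 1 \frac{1}{A} = \frac{1}{A}$)
$56 X{\left(\left(1 + J\right) - 4 \right)} = \frac{56}{\left(1 - 9\right) - 4} = \frac{56}{-8 - 4} = \frac{56}{-12} = 56 \left(- \frac{1}{12}\right) = - \frac{14}{3}$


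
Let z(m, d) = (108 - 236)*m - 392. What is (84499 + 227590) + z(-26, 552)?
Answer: 315025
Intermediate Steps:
z(m, d) = -392 - 128*m (z(m, d) = -128*m - 392 = -392 - 128*m)
(84499 + 227590) + z(-26, 552) = (84499 + 227590) + (-392 - 128*(-26)) = 312089 + (-392 + 3328) = 312089 + 2936 = 315025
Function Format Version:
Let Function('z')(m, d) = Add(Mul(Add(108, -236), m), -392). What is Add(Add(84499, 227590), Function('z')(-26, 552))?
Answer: 315025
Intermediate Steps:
Function('z')(m, d) = Add(-392, Mul(-128, m)) (Function('z')(m, d) = Add(Mul(-128, m), -392) = Add(-392, Mul(-128, m)))
Add(Add(84499, 227590), Function('z')(-26, 552)) = Add(Add(84499, 227590), Add(-392, Mul(-128, -26))) = Add(312089, Add(-392, 3328)) = Add(312089, 2936) = 315025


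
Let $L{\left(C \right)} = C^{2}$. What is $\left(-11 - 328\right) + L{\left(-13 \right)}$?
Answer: $-170$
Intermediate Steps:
$\left(-11 - 328\right) + L{\left(-13 \right)} = \left(-11 - 328\right) + \left(-13\right)^{2} = -339 + 169 = -170$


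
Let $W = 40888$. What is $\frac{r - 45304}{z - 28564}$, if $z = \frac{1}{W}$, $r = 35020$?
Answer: $\frac{140164064}{389308277} \approx 0.36003$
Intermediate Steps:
$z = \frac{1}{40888} \approx 2.4457 \cdot 10^{-5}$
$\frac{r - 45304}{z - 28564} = \frac{35020 - 45304}{\frac{1}{40888} - 28564} = - \frac{10284}{- \frac{1167924831}{40888}} = \left(-10284\right) \left(- \frac{40888}{1167924831}\right) = \frac{140164064}{389308277}$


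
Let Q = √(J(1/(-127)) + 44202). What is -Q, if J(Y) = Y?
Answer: -√712933931/127 ≈ -210.24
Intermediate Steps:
Q = √712933931/127 (Q = √(1/(-127) + 44202) = √(-1/127 + 44202) = √(5613653/127) = √712933931/127 ≈ 210.24)
-Q = -√712933931/127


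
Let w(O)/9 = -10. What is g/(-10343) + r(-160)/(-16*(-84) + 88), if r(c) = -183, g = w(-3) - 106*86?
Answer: 11290223/14811176 ≈ 0.76228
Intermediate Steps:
w(O) = -90 (w(O) = 9*(-10) = -90)
g = -9206 (g = -90 - 106*86 = -90 - 9116 = -9206)
g/(-10343) + r(-160)/(-16*(-84) + 88) = -9206/(-10343) - 183/(-16*(-84) + 88) = -9206*(-1/10343) - 183/(1344 + 88) = 9206/10343 - 183/1432 = 11290223/14811176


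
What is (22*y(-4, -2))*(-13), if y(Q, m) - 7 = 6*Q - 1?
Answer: 5148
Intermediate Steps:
y(Q, m) = 6 + 6*Q (y(Q, m) = 7 + (6*Q - 1) = 7 + (-1 + 6*Q) = 6 + 6*Q)
(22*y(-4, -2))*(-13) = (22*(6 + 6*(-4)))*(-13) = (22*(6 - 24))*(-13) = (22*(-18))*(-13) = -396*(-13) = 5148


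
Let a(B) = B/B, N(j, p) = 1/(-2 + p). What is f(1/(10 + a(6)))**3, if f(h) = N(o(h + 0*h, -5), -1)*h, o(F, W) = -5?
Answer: -1/35937 ≈ -2.7826e-5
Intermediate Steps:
a(B) = 1
f(h) = -h/3 (f(h) = h/(-2 - 1) = h/(-3) = -h/3)
f(1/(10 + a(6)))**3 = (-1/(3*(10 + 1)))**3 = (-1/3/11)**3 = (-1/3*1/11)**3 = (-1/33)**3 = -1/35937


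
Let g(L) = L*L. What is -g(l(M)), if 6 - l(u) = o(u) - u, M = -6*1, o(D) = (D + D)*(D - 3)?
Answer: -11664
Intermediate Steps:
o(D) = 2*D*(-3 + D) (o(D) = (2*D)*(-3 + D) = 2*D*(-3 + D))
M = -6
l(u) = 6 + u - 2*u*(-3 + u) (l(u) = 6 - (2*u*(-3 + u) - u) = 6 - (-u + 2*u*(-3 + u)) = 6 + (u - 2*u*(-3 + u)) = 6 + u - 2*u*(-3 + u))
g(L) = L²
-g(l(M)) = -(6 - 6 - 2*(-6)*(-3 - 6))² = -(6 - 6 - 2*(-6)*(-9))² = -(6 - 6 - 108)² = -1*(-108)² = -1*11664 = -11664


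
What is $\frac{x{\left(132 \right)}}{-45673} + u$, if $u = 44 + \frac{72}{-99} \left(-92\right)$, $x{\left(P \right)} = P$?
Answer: $\frac{55719608}{502403} \approx 110.91$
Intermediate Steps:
$u = \frac{1220}{11}$ ($u = 44 + 72 \left(- \frac{1}{99}\right) \left(-92\right) = 44 - - \frac{736}{11} = 44 + \frac{736}{11} = \frac{1220}{11} \approx 110.91$)
$\frac{x{\left(132 \right)}}{-45673} + u = \frac{132}{-45673} + \frac{1220}{11} = 132 \left(- \frac{1}{45673}\right) + \frac{1220}{11} = - \frac{132}{45673} + \frac{1220}{11} = \frac{55719608}{502403}$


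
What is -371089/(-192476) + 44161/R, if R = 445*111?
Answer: 26829873791/9507352020 ≈ 2.8220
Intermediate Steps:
R = 49395
-371089/(-192476) + 44161/R = -371089/(-192476) + 44161/49395 = -371089*(-1/192476) + 44161*(1/49395) = 371089/192476 + 44161/49395 = 26829873791/9507352020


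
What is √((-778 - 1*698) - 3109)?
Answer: I*√4585 ≈ 67.713*I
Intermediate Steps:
√((-778 - 1*698) - 3109) = √((-778 - 698) - 3109) = √(-1476 - 3109) = √(-4585) = I*√4585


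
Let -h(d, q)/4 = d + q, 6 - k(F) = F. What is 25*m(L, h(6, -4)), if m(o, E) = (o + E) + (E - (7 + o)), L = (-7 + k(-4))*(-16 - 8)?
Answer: -575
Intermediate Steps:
k(F) = 6 - F
L = -72 (L = (-7 + (6 - 1*(-4)))*(-16 - 8) = (-7 + (6 + 4))*(-24) = (-7 + 10)*(-24) = 3*(-24) = -72)
h(d, q) = -4*d - 4*q (h(d, q) = -4*(d + q) = -4*d - 4*q)
m(o, E) = -7 + 2*E (m(o, E) = (E + o) + (E + (-7 - o)) = (E + o) + (-7 + E - o) = -7 + 2*E)
25*m(L, h(6, -4)) = 25*(-7 + 2*(-4*6 - 4*(-4))) = 25*(-7 + 2*(-24 + 16)) = 25*(-7 + 2*(-8)) = 25*(-7 - 16) = 25*(-23) = -575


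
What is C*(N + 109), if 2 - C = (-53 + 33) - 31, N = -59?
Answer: 2650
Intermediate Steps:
C = 53 (C = 2 - ((-53 + 33) - 31) = 2 - (-20 - 31) = 2 - 1*(-51) = 2 + 51 = 53)
C*(N + 109) = 53*(-59 + 109) = 53*50 = 2650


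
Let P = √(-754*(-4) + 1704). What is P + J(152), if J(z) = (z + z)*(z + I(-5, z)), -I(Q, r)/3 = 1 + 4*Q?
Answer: 63536 + 4*√295 ≈ 63605.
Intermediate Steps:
I(Q, r) = -3 - 12*Q (I(Q, r) = -3*(1 + 4*Q) = -3 - 12*Q)
P = 4*√295 (P = √(3016 + 1704) = √4720 = 4*√295 ≈ 68.702)
J(z) = 2*z*(57 + z) (J(z) = (z + z)*(z + (-3 - 12*(-5))) = (2*z)*(z + (-3 + 60)) = (2*z)*(z + 57) = (2*z)*(57 + z) = 2*z*(57 + z))
P + J(152) = 4*√295 + 2*152*(57 + 152) = 4*√295 + 2*152*209 = 4*√295 + 63536 = 63536 + 4*√295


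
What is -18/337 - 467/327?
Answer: -163265/110199 ≈ -1.4815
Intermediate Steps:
-18/337 - 467/327 = -163265/110199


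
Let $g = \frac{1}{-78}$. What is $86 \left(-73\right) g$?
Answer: $\frac{3139}{39} \approx 80.487$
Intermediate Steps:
$g = - \frac{1}{78} \approx -0.012821$
$86 \left(-73\right) g = 86 \left(-73\right) \left(- \frac{1}{78}\right) = \left(-6278\right) \left(- \frac{1}{78}\right) = \frac{3139}{39}$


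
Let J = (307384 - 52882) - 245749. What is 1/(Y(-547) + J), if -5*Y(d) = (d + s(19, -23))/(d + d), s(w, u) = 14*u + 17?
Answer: 2735/23939029 ≈ 0.00011425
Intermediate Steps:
s(w, u) = 17 + 14*u
Y(d) = -(-305 + d)/(10*d) (Y(d) = -(d + (17 + 14*(-23)))/(5*(d + d)) = -(d + (17 - 322))/(5*(2*d)) = -(d - 305)*1/(2*d)/5 = -(-305 + d)*1/(2*d)/5 = -(-305 + d)/(10*d))
J = 8753 (J = 254502 - 245749 = 8753)
1/(Y(-547) + J) = 1/((⅒)*(305 - 1*(-547))/(-547) + 8753) = 1/((⅒)*(-1/547)*(305 + 547) + 8753) = 1/((⅒)*(-1/547)*852 + 8753) = 1/(-426/2735 + 8753) = 1/(23939029/2735) = 2735/23939029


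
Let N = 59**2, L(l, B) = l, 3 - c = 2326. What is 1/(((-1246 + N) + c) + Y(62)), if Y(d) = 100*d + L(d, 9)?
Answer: 1/6174 ≈ 0.00016197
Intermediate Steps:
c = -2323 (c = 3 - 1*2326 = 3 - 2326 = -2323)
N = 3481
Y(d) = 101*d (Y(d) = 100*d + d = 101*d)
1/(((-1246 + N) + c) + Y(62)) = 1/(((-1246 + 3481) - 2323) + 101*62) = 1/((2235 - 2323) + 6262) = 1/(-88 + 6262) = 1/6174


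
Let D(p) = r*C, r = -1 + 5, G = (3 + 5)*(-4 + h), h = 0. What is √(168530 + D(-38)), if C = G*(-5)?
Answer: √169170 ≈ 411.30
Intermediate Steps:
G = -32 (G = (3 + 5)*(-4 + 0) = 8*(-4) = -32)
r = 4
C = 160 (C = -32*(-5) = 160)
D(p) = 640 (D(p) = 4*160 = 640)
√(168530 + D(-38)) = √(168530 + 640) = √169170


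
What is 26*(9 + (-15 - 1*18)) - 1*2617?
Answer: -3241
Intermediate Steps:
26*(9 + (-15 - 1*18)) - 1*2617 = 26*(9 + (-15 - 18)) - 2617 = 26*(9 - 33) - 2617 = 26*(-24) - 2617 = -624 - 2617 = -3241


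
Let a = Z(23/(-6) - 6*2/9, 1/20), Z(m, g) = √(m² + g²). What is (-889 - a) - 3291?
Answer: -4180 - √96109/60 ≈ -4185.2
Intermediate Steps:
Z(m, g) = √(g² + m²)
a = √96109/60 (a = √((1/20)² + (23/(-6) - 6*2/9)²) = √((1/20)² + (23*(-⅙) - 12*⅑)²) = √(1/400 + (-23/6 - 4/3)²) = √(1/400 + (-31/6)²) = √(1/400 + 961/36) = √(96109/3600) = √96109/60 ≈ 5.1669)
(-889 - a) - 3291 = (-889 - √96109/60) - 3291 = -4180 - √96109/60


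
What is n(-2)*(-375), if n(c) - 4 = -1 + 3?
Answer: -2250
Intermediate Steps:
n(c) = 6 (n(c) = 4 + (-1 + 3) = 4 + 2 = 6)
n(-2)*(-375) = 6*(-375) = -2250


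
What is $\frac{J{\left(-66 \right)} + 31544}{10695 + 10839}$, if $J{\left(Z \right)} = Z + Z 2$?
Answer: $\frac{15673}{10767} \approx 1.4557$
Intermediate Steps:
$J{\left(Z \right)} = 3 Z$ ($J{\left(Z \right)} = Z + 2 Z = 3 Z$)
$\frac{J{\left(-66 \right)} + 31544}{10695 + 10839} = \frac{3 \left(-66\right) + 31544}{10695 + 10839} = \frac{-198 + 31544}{21534} = 31346 \cdot \frac{1}{21534} = \frac{15673}{10767}$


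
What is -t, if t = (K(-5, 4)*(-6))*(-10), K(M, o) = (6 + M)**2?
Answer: -60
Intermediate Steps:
t = 60 (t = ((6 - 5)**2*(-6))*(-10) = (1**2*(-6))*(-10) = (1*(-6))*(-10) = -6*(-10) = 60)
-t = -1*60 = -60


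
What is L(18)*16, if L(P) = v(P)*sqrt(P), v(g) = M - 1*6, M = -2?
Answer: -384*sqrt(2) ≈ -543.06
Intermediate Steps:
v(g) = -8 (v(g) = -2 - 1*6 = -2 - 6 = -8)
L(P) = -8*sqrt(P)
L(18)*16 = -24*sqrt(2)*16 = -384*sqrt(2)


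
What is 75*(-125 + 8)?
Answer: -8775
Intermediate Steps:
75*(-125 + 8) = 75*(-117) = -8775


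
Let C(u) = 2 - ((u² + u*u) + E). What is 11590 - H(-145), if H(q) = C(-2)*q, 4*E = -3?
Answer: 43315/4 ≈ 10829.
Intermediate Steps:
E = -¾ (E = (¼)*(-3) = -¾ ≈ -0.75000)
C(u) = 11/4 - 2*u² (C(u) = 2 - ((u² + u*u) - ¾) = 2 - ((u² + u²) - ¾) = 2 - (2*u² - ¾) = 2 - (-¾ + 2*u²) = 2 + (¾ - 2*u²) = 11/4 - 2*u²)
H(q) = -21*q/4 (H(q) = (11/4 - 2*(-2)²)*q = (11/4 - 2*4)*q = (11/4 - 8)*q = -21*q/4)
11590 - H(-145) = 11590 - (-21)*(-145)/4 = 11590 - 1*3045/4 = 11590 - 3045/4 = 43315/4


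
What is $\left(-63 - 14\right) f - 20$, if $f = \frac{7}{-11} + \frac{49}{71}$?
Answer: $- \frac{1714}{71} \approx -24.141$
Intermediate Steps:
$f = \frac{42}{781}$ ($f = 7 \left(- \frac{1}{11}\right) + 49 \cdot \frac{1}{71} = - \frac{7}{11} + \frac{49}{71} = \frac{42}{781} \approx 0.053777$)
$\left(-63 - 14\right) f - 20 = \left(-63 - 14\right) \frac{42}{781} - 20 = \left(-77\right) \frac{42}{781} - 20 = - \frac{294}{71} - 20 = - \frac{1714}{71}$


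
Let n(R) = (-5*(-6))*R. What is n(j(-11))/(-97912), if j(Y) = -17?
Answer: 255/48956 ≈ 0.0052088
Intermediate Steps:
n(R) = 30*R
n(j(-11))/(-97912) = (30*(-17))/(-97912) = -510*(-1/97912) = 255/48956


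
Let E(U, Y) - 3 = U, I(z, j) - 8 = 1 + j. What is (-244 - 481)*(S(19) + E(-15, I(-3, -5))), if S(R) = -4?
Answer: 11600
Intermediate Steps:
I(z, j) = 9 + j (I(z, j) = 8 + (1 + j) = 9 + j)
E(U, Y) = 3 + U
(-244 - 481)*(S(19) + E(-15, I(-3, -5))) = (-244 - 481)*(-4 + (3 - 15)) = -725*(-4 - 12) = -725*(-16) = 11600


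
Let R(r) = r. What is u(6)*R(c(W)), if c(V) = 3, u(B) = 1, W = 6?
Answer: 3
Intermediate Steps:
u(6)*R(c(W)) = 1*3 = 3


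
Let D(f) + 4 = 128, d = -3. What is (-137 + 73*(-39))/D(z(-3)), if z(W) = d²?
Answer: -746/31 ≈ -24.065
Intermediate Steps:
z(W) = 9 (z(W) = (-3)² = 9)
D(f) = 124 (D(f) = -4 + 128 = 124)
(-137 + 73*(-39))/D(z(-3)) = (-137 + 73*(-39))/124 = (-137 - 2847)*(1/124) = -2984*1/124 = -746/31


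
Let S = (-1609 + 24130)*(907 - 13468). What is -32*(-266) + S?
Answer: -282877769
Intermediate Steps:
S = -282886281 (S = 22521*(-12561) = -282886281)
-32*(-266) + S = -32*(-266) - 282886281 = 8512 - 282886281 = -282877769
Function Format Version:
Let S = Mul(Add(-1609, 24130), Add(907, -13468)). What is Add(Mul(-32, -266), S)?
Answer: -282877769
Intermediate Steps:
S = -282886281 (S = Mul(22521, -12561) = -282886281)
Add(Mul(-32, -266), S) = Add(Mul(-32, -266), -282886281) = Add(8512, -282886281) = -282877769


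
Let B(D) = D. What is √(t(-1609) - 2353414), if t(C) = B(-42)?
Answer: 4*I*√147091 ≈ 1534.1*I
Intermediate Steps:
t(C) = -42
√(t(-1609) - 2353414) = √(-42 - 2353414) = √(-2353456) = 4*I*√147091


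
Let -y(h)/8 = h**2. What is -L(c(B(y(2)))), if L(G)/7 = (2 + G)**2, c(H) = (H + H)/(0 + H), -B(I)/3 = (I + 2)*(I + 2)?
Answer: -112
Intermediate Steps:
y(h) = -8*h**2
B(I) = -3*(2 + I)**2 (B(I) = -3*(I + 2)*(I + 2) = -3*(2 + I)*(2 + I) = -3*(2 + I)**2)
c(H) = 2 (c(H) = (2*H)/H = 2)
L(G) = 7*(2 + G)**2
-L(c(B(y(2)))) = -7*(2 + 2)**2 = -7*4**2 = -7*16 = -1*112 = -112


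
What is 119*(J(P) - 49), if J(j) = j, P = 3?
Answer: -5474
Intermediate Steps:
119*(J(P) - 49) = 119*(3 - 49) = 119*(-46) = -5474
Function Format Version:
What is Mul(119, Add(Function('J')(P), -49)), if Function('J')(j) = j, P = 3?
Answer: -5474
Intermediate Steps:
Mul(119, Add(Function('J')(P), -49)) = Mul(119, Add(3, -49)) = Mul(119, -46) = -5474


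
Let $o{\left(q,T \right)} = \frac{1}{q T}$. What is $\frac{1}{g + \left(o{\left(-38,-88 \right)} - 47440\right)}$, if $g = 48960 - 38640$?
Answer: $- \frac{3344}{124129279} \approx -2.694 \cdot 10^{-5}$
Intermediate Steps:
$o{\left(q,T \right)} = \frac{1}{T q}$
$g = 10320$ ($g = 48960 - 38640 = 10320$)
$\frac{1}{g + \left(o{\left(-38,-88 \right)} - 47440\right)} = \frac{1}{10320 - \left(47440 - \frac{1}{\left(-88\right) \left(-38\right)}\right)} = \frac{1}{10320 - \frac{158639359}{3344}} = \frac{1}{- \frac{124129279}{3344}} = - \frac{3344}{124129279}$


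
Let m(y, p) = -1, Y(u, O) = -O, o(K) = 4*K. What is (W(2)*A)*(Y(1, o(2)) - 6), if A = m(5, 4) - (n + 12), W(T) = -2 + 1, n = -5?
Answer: -112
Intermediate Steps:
W(T) = -1
A = -8 (A = -1 - (-5 + 12) = -1 - 1*7 = -1 - 7 = -8)
(W(2)*A)*(Y(1, o(2)) - 6) = (-1*(-8))*(-4*2 - 6) = 8*(-1*8 - 6) = 8*(-8 - 6) = 8*(-14) = -112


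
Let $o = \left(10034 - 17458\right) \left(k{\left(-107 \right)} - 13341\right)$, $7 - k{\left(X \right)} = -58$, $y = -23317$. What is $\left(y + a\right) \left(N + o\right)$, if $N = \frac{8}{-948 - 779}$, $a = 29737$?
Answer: $\frac{1092779583784800}{1727} \approx 6.3276 \cdot 10^{11}$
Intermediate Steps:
$k{\left(X \right)} = 65$ ($k{\left(X \right)} = 7 - -58 = 7 + 58 = 65$)
$N = - \frac{8}{1727}$ ($N = \frac{8}{-1727} = 8 \left(- \frac{1}{1727}\right) = - \frac{8}{1727} \approx -0.0046323$)
$o = 98561024$ ($o = \left(10034 - 17458\right) \left(65 - 13341\right) = \left(-7424\right) \left(-13276\right) = 98561024$)
$\left(y + a\right) \left(N + o\right) = \left(-23317 + 29737\right) \left(- \frac{8}{1727} + 98561024\right) = 6420 \cdot \frac{170214888440}{1727} = \frac{1092779583784800}{1727}$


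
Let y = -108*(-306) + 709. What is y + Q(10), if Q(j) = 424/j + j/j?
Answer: 169002/5 ≈ 33800.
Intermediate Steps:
Q(j) = 1 + 424/j (Q(j) = 424/j + 1 = 1 + 424/j)
y = 33757 (y = 33048 + 709 = 33757)
y + Q(10) = 33757 + (424 + 10)/10 = 33757 + (⅒)*434 = 33757 + 217/5 = 169002/5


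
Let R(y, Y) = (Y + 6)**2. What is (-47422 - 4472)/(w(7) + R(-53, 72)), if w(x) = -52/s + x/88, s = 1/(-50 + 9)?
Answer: -507408/80335 ≈ -6.3161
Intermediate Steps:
s = -1/41 (s = 1/(-41) = -1/41 ≈ -0.024390)
w(x) = 2132 + x/88 (w(x) = -52/(-1/41) + x/88 = -52*(-41) + x*(1/88) = 2132 + x/88)
R(y, Y) = (6 + Y)**2
(-47422 - 4472)/(w(7) + R(-53, 72)) = (-47422 - 4472)/((2132 + (1/88)*7) + (6 + 72)**2) = -51894/((2132 + 7/88) + 78**2) = -51894/(187623/88 + 6084) = -51894/723015/88 = -51894*88/723015 = -507408/80335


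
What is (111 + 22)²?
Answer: 17689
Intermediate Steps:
(111 + 22)² = 133² = 17689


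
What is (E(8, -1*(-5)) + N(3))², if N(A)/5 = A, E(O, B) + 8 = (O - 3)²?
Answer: 1024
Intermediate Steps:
E(O, B) = -8 + (-3 + O)² (E(O, B) = -8 + (O - 3)² = -8 + (-3 + O)²)
N(A) = 5*A
(E(8, -1*(-5)) + N(3))² = ((-8 + (-3 + 8)²) + 5*3)² = ((-8 + 5²) + 15)² = ((-8 + 25) + 15)² = (17 + 15)² = 32² = 1024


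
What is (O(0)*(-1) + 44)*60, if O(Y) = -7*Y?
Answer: 2640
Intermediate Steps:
(O(0)*(-1) + 44)*60 = (-7*0*(-1) + 44)*60 = (0*(-1) + 44)*60 = (0 + 44)*60 = 44*60 = 2640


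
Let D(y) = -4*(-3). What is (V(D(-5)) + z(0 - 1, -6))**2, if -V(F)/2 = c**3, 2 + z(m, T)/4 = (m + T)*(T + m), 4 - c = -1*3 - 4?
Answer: 6120676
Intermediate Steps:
c = 11 (c = 4 - (-1*3 - 4) = 4 - (-3 - 4) = 4 - 1*(-7) = 4 + 7 = 11)
D(y) = 12
z(m, T) = -8 + 4*(T + m)**2 (z(m, T) = -8 + 4*((m + T)*(T + m)) = -8 + 4*((T + m)*(T + m)) = -8 + 4*(T + m)**2)
V(F) = -2662 (V(F) = -2*11**3 = -2*1331 = -2662)
(V(D(-5)) + z(0 - 1, -6))**2 = (-2662 + (-8 + 4*(-6 + (0 - 1))**2))**2 = (-2662 + (-8 + 4*(-6 - 1)**2))**2 = (-2662 + (-8 + 4*(-7)**2))**2 = (-2662 + (-8 + 4*49))**2 = (-2662 + (-8 + 196))**2 = (-2662 + 188)**2 = (-2474)**2 = 6120676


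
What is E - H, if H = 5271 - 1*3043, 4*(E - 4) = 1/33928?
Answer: -301823487/135712 ≈ -2224.0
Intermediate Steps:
E = 542849/135712 (E = 4 + (¼)/33928 = 4 + (¼)*(1/33928) = 4 + 1/135712 = 542849/135712 ≈ 4.0000)
H = 2228 (H = 5271 - 3043 = 2228)
E - H = 542849/135712 - 1*2228 = 542849/135712 - 2228 = -301823487/135712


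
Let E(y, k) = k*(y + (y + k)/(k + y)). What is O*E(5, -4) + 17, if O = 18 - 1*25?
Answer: 185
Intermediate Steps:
O = -7 (O = 18 - 25 = -7)
E(y, k) = k*(1 + y) (E(y, k) = k*(y + (k + y)/(k + y)) = k*(y + 1) = k*(1 + y))
O*E(5, -4) + 17 = -(-28)*(1 + 5) + 17 = -(-28)*6 + 17 = -7*(-24) + 17 = 168 + 17 = 185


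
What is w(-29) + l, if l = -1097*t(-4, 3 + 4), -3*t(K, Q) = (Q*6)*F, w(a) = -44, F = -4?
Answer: -61476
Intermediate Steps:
t(K, Q) = 8*Q (t(K, Q) = -Q*6*(-4)/3 = -6*Q*(-4)/3 = -(-8)*Q = 8*Q)
l = -61432 (l = -8776*(3 + 4) = -8776*7 = -1097*56 = -61432)
w(-29) + l = -44 - 61432 = -61476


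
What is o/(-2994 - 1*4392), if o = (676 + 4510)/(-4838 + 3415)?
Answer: 2593/5255139 ≈ 0.00049342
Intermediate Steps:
o = -5186/1423 (o = 5186/(-1423) = 5186*(-1/1423) = -5186/1423 ≈ -3.6444)
o/(-2994 - 1*4392) = -5186/(1423*(-2994 - 1*4392)) = -5186/(1423*(-2994 - 4392)) = -5186/1423/(-7386) = -5186/1423*(-1/7386) = 2593/5255139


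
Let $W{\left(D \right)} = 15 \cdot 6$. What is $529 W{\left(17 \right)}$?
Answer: $47610$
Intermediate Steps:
$W{\left(D \right)} = 90$
$529 W{\left(17 \right)} = 529 \cdot 90 = 47610$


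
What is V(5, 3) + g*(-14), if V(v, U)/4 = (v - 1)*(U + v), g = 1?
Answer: 114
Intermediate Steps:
V(v, U) = 4*(-1 + v)*(U + v) (V(v, U) = 4*((v - 1)*(U + v)) = 4*((-1 + v)*(U + v)) = 4*(-1 + v)*(U + v))
V(5, 3) + g*(-14) = (-4*3 - 4*5 + 4*5**2 + 4*3*5) + 1*(-14) = (-12 - 20 + 4*25 + 60) - 14 = (-12 - 20 + 100 + 60) - 14 = 128 - 14 = 114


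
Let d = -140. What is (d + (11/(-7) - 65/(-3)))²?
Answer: 6340324/441 ≈ 14377.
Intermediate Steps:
(d + (11/(-7) - 65/(-3)))² = (-140 + (11/(-7) - 65/(-3)))² = (-140 + (11*(-⅐) - 65*(-⅓)))² = (-140 + (-11/7 + 65/3))² = (-140 + 422/21)² = (-2518/21)² = 6340324/441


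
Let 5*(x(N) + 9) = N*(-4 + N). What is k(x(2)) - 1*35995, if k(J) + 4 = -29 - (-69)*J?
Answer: -183521/5 ≈ -36704.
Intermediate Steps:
x(N) = -9 + N*(-4 + N)/5 (x(N) = -9 + (N*(-4 + N))/5 = -9 + N*(-4 + N)/5)
k(J) = -33 + 69*J (k(J) = -4 + (-29 - (-69)*J) = -4 + (-29 + 69*J) = -33 + 69*J)
k(x(2)) - 1*35995 = (-33 + 69*(-9 - ⅘*2 + (⅕)*2²)) - 1*35995 = (-33 + 69*(-9 - 8/5 + (⅕)*4)) - 35995 = (-33 + 69*(-9 - 8/5 + ⅘)) - 35995 = (-33 + 69*(-49/5)) - 35995 = (-33 - 3381/5) - 35995 = -3546/5 - 35995 = -183521/5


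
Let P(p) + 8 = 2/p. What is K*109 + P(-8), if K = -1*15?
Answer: -6573/4 ≈ -1643.3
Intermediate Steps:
K = -15
P(p) = -8 + 2/p
K*109 + P(-8) = -15*109 + (-8 + 2/(-8)) = -1635 + (-8 + 2*(-⅛)) = -1635 + (-8 - ¼) = -1635 - 33/4 = -6573/4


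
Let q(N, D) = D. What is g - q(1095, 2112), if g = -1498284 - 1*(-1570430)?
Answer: 70034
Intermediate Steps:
g = 72146 (g = -1498284 + 1570430 = 72146)
g - q(1095, 2112) = 72146 - 1*2112 = 72146 - 2112 = 70034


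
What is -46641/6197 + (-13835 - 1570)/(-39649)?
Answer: -1753804224/245704853 ≈ -7.1378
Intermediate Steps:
-46641/6197 + (-13835 - 1570)/(-39649) = -46641*1/6197 - 15405*(-1/39649) = -46641/6197 + 15405/39649 = -1753804224/245704853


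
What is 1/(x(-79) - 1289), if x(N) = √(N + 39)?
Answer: -1289/1661561 - 2*I*√10/1661561 ≈ -0.00077578 - 3.8064e-6*I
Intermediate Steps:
x(N) = √(39 + N)
1/(x(-79) - 1289) = 1/(√(39 - 79) - 1289) = 1/(√(-40) - 1289) = 1/(2*I*√10 - 1289) = 1/(-1289 + 2*I*√10)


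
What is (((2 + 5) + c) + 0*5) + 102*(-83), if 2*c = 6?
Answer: -8456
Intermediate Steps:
c = 3 (c = (½)*6 = 3)
(((2 + 5) + c) + 0*5) + 102*(-83) = (((2 + 5) + 3) + 0*5) + 102*(-83) = ((7 + 3) + 0) - 8466 = (10 + 0) - 8466 = 10 - 8466 = -8456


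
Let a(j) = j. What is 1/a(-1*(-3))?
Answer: ⅓ ≈ 0.33333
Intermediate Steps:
1/a(-1*(-3)) = 1/(-1*(-3)) = 1/3 = ⅓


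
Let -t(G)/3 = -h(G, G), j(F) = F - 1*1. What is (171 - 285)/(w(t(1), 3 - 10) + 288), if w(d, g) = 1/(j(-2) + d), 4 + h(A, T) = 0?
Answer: -1710/4319 ≈ -0.39593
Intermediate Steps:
h(A, T) = -4 (h(A, T) = -4 + 0 = -4)
j(F) = -1 + F (j(F) = F - 1 = -1 + F)
t(G) = -12 (t(G) = -(-3)*(-4) = -3*4 = -12)
w(d, g) = 1/(-3 + d) (w(d, g) = 1/((-1 - 2) + d) = 1/(-3 + d))
(171 - 285)/(w(t(1), 3 - 10) + 288) = (171 - 285)/(1/(-3 - 12) + 288) = -114/(1/(-15) + 288) = -114/(-1/15 + 288) = -114/4319/15 = -114*15/4319 = -1710/4319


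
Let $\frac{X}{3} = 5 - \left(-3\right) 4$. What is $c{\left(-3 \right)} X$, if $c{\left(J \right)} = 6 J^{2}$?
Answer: $2754$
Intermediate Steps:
$X = 51$ ($X = 3 \left(5 - \left(-3\right) 4\right) = 3 \left(5 - -12\right) = 3 \left(5 + 12\right) = 3 \cdot 17 = 51$)
$c{\left(-3 \right)} X = 6 \left(-3\right)^{2} \cdot 51 = 6 \cdot 9 \cdot 51 = 54 \cdot 51 = 2754$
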